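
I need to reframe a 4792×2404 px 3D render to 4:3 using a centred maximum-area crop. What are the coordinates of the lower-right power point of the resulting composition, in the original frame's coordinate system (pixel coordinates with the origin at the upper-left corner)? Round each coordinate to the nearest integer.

4792/2404 > 4/3, so the 4:3 crop keeps the full height 2404 and trims width to 2404 × 4/3 = 3205.33 px.
Left offset = (4792 − 3205.33)/2 = 793.33 px; top offset = 0.
Lower-right is two-thirds across and two-thirds down within the crop:
x = 793.33 + 2 × 3205.33/3 ≈ 2930; y = 0.00 + 2 × 2404.00/3 ≈ 1603.

x = 2930 px, y = 1603 px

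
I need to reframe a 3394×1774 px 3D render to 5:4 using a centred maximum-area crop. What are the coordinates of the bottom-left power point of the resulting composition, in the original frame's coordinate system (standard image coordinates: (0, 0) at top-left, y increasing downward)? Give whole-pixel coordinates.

3394/1774 > 5/4, so the 5:4 crop keeps the full height 1774 and trims width to 1774 × 5/4 = 2217.50 px.
Left offset = (3394 − 2217.50)/2 = 588.25 px; top offset = 0.
Bottom-left is one-third across and two-thirds down within the crop:
x = 588.25 + 1 × 2217.50/3 ≈ 1327; y = 0.00 + 2 × 1774.00/3 ≈ 1183.

x = 1327 px, y = 1183 px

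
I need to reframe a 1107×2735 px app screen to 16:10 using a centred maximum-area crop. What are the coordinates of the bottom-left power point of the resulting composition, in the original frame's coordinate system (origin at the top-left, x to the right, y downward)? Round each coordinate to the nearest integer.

(369, 1483)

1107/2735 < 16/10, so the 16:10 crop keeps the full width 1107 and trims height to 1107 × 10/16 = 691.88 px.
Top offset = (2735 − 691.88)/2 = 1021.56 px; left offset = 0.
Bottom-left is one-third across and two-thirds down within the crop:
x = 0.00 + 1 × 1107.00/3 ≈ 369; y = 1021.56 + 2 × 691.88/3 ≈ 1483.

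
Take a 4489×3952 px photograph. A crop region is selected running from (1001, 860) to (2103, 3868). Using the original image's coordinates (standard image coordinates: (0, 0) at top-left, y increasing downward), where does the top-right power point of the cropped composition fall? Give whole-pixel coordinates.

x = 1736 px, y = 1863 px

Crop width = 2103 − 1001 = 1102 px; one third is 367.33 px.
Crop height = 3868 − 860 = 3008 px; one third is 1002.67 px.
The top-right point is two-thirds across and one-third down within the crop:
x = 1001 + 2 × 367.33 ≈ 1736; y = 860 + 1 × 1002.67 ≈ 1863.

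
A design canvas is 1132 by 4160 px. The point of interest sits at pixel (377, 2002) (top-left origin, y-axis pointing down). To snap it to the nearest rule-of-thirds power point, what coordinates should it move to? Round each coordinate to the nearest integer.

Third lines: x ∈ {377, 755}, y ∈ {1387, 2773}.
377 is closer to x = 377; 2002 is closer to y = 1387.
So the nearest intersection is the upper-left power point.

x = 377 px, y = 1387 px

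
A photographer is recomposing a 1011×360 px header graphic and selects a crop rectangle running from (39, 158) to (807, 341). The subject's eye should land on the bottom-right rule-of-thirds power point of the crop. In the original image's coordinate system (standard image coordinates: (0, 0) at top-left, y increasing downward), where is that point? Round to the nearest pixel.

Crop width = 807 − 39 = 768 px; one third is 256.00 px.
Crop height = 341 − 158 = 183 px; one third is 61.00 px.
The bottom-right point is two-thirds across and two-thirds down within the crop:
x = 39 + 2 × 256.00 ≈ 551; y = 158 + 2 × 61.00 ≈ 280.

(551, 280)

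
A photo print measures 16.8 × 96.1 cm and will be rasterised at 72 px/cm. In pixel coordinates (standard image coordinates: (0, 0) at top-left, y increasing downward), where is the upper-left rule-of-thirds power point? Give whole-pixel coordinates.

In pixels the canvas is 16.8 × 72 = 1209.6 wide and 96.1 × 72 = 6919.2 tall.
The upper-left point is one-third across and one-third down:
x = 1 × 1209.6/3 ≈ 403; y = 1 × 6919.2/3 ≈ 2306.

x = 403 px, y = 2306 px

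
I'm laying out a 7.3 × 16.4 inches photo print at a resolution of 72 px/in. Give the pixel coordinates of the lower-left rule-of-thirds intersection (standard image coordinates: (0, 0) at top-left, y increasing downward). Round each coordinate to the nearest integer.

x = 175 px, y = 787 px

In pixels the canvas is 7.3 × 72 = 525.6 wide and 16.4 × 72 = 1180.8 tall.
The lower-left point is one-third across and two-thirds down:
x = 1 × 525.6/3 ≈ 175; y = 2 × 1180.8/3 ≈ 787.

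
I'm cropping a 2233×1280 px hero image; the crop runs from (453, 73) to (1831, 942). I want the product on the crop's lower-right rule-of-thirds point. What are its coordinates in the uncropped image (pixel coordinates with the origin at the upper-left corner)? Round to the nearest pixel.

Crop width = 1831 − 453 = 1378 px; one third is 459.33 px.
Crop height = 942 − 73 = 869 px; one third is 289.67 px.
The lower-right point is two-thirds across and two-thirds down within the crop:
x = 453 + 2 × 459.33 ≈ 1372; y = 73 + 2 × 289.67 ≈ 652.

(1372, 652)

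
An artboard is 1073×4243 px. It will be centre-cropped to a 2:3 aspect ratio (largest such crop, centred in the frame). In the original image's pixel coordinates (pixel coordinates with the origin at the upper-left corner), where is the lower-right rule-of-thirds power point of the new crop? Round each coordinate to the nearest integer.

(715, 2390)

1073/4243 < 2/3, so the 2:3 crop keeps the full width 1073 and trims height to 1073 × 3/2 = 1609.50 px.
Top offset = (4243 − 1609.50)/2 = 1316.75 px; left offset = 0.
Lower-right is two-thirds across and two-thirds down within the crop:
x = 0.00 + 2 × 1073.00/3 ≈ 715; y = 1316.75 + 2 × 1609.50/3 ≈ 2390.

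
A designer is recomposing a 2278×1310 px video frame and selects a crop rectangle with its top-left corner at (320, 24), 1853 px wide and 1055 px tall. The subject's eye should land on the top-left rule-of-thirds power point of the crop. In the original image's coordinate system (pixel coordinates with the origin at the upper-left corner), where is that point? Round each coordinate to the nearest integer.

One third of the crop width 1853 is 617.67 px.
One third of the crop height 1055 is 351.67 px.
The top-left point is one-third across and one-third down within the crop:
x = 320 + 1 × 617.67 ≈ 938; y = 24 + 1 × 351.67 ≈ 376.

(938, 376)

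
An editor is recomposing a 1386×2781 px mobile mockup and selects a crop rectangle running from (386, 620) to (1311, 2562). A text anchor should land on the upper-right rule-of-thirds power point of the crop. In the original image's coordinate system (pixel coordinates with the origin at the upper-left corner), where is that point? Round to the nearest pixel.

(1003, 1267)

Crop width = 1311 − 386 = 925 px; one third is 308.33 px.
Crop height = 2562 − 620 = 1942 px; one third is 647.33 px.
The upper-right point is two-thirds across and one-third down within the crop:
x = 386 + 2 × 308.33 ≈ 1003; y = 620 + 1 × 647.33 ≈ 1267.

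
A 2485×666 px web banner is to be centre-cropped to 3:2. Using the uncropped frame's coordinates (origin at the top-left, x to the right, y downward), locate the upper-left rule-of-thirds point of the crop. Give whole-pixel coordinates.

2485/666 > 3/2, so the 3:2 crop keeps the full height 666 and trims width to 666 × 3/2 = 999.00 px.
Left offset = (2485 − 999.00)/2 = 743.00 px; top offset = 0.
Upper-left is one-third across and one-third down within the crop:
x = 743.00 + 1 × 999.00/3 ≈ 1076; y = 0.00 + 1 × 666.00/3 ≈ 222.

(1076, 222)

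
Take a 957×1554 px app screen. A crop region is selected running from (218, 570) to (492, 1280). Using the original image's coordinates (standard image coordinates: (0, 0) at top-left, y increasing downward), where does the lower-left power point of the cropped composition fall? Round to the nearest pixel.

Crop width = 492 − 218 = 274 px; one third is 91.33 px.
Crop height = 1280 − 570 = 710 px; one third is 236.67 px.
The lower-left point is one-third across and two-thirds down within the crop:
x = 218 + 1 × 91.33 ≈ 309; y = 570 + 2 × 236.67 ≈ 1043.

(309, 1043)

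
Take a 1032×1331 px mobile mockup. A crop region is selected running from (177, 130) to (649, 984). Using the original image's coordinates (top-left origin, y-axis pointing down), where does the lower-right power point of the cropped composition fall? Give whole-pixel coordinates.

Crop width = 649 − 177 = 472 px; one third is 157.33 px.
Crop height = 984 − 130 = 854 px; one third is 284.67 px.
The lower-right point is two-thirds across and two-thirds down within the crop:
x = 177 + 2 × 157.33 ≈ 492; y = 130 + 2 × 284.67 ≈ 699.

(492, 699)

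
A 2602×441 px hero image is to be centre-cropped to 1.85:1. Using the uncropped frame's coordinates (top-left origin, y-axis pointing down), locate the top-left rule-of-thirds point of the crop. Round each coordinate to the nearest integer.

(1165, 147)

2602/441 > 1.85/1, so the 1.85:1 crop keeps the full height 441 and trims width to 441 × 1.85/1 = 815.85 px.
Left offset = (2602 − 815.85)/2 = 893.08 px; top offset = 0.
Top-left is one-third across and one-third down within the crop:
x = 893.08 + 1 × 815.85/3 ≈ 1165; y = 0.00 + 1 × 441.00/3 ≈ 147.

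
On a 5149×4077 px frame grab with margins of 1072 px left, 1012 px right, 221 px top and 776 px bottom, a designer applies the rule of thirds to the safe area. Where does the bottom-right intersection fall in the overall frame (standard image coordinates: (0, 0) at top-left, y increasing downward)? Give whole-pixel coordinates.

x = 3115 px, y = 2274 px

Content width = 5149 − 1072 − 1012 = 3065 px; content height = 4077 − 221 − 776 = 3080 px.
Bottom-right is two-thirds across and two-thirds down within the safe area.
x = 1072 + 2 × 3065/3 = 1072 + 2043.33 ≈ 3115
y = 221 + 2 × 3080/3 = 221 + 2053.33 ≈ 2274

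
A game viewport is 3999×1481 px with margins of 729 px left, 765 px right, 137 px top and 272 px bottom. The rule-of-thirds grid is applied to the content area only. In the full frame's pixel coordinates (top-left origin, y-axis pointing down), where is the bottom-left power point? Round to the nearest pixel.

x = 1564 px, y = 852 px

Content width = 3999 − 729 − 765 = 2505 px; content height = 1481 − 137 − 272 = 1072 px.
Bottom-left is one-third across and two-thirds down within the content area.
x = 729 + 1 × 2505/3 = 729 + 835.00 ≈ 1564
y = 137 + 2 × 1072/3 = 137 + 714.67 ≈ 852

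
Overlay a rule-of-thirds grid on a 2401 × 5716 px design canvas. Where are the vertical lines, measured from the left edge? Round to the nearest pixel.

x = 800 px and x = 1601 px

2401 / 3 = 800.33, so the vertical lines sit at one and two thirds of 2401.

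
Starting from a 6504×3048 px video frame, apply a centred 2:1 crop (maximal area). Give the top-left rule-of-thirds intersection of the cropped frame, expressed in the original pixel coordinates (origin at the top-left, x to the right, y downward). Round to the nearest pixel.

6504/3048 > 2/1, so the 2:1 crop keeps the full height 3048 and trims width to 3048 × 2/1 = 6096.00 px.
Left offset = (6504 − 6096.00)/2 = 204.00 px; top offset = 0.
Top-left is one-third across and one-third down within the crop:
x = 204.00 + 1 × 6096.00/3 ≈ 2236; y = 0.00 + 1 × 3048.00/3 ≈ 1016.

x = 2236 px, y = 1016 px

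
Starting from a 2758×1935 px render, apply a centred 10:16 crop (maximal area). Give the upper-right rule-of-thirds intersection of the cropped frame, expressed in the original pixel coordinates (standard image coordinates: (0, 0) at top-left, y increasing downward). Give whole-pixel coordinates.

(1581, 645)

2758/1935 > 10/16, so the 10:16 crop keeps the full height 1935 and trims width to 1935 × 10/16 = 1209.38 px.
Left offset = (2758 − 1209.38)/2 = 774.31 px; top offset = 0.
Upper-right is two-thirds across and one-third down within the crop:
x = 774.31 + 2 × 1209.38/3 ≈ 1581; y = 0.00 + 1 × 1935.00/3 ≈ 645.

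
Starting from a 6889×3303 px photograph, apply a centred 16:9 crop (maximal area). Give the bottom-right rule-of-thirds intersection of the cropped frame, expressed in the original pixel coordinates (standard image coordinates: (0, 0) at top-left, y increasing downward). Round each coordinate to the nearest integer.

6889/3303 > 16/9, so the 16:9 crop keeps the full height 3303 and trims width to 3303 × 16/9 = 5872.00 px.
Left offset = (6889 − 5872.00)/2 = 508.50 px; top offset = 0.
Bottom-right is two-thirds across and two-thirds down within the crop:
x = 508.50 + 2 × 5872.00/3 ≈ 4423; y = 0.00 + 2 × 3303.00/3 ≈ 2202.

(4423, 2202)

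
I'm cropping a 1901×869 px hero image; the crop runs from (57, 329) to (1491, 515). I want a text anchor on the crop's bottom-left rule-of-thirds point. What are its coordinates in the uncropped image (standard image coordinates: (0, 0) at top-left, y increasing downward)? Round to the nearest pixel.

Crop width = 1491 − 57 = 1434 px; one third is 478.00 px.
Crop height = 515 − 329 = 186 px; one third is 62.00 px.
The bottom-left point is one-third across and two-thirds down within the crop:
x = 57 + 1 × 478.00 ≈ 535; y = 329 + 2 × 62.00 ≈ 453.

x = 535 px, y = 453 px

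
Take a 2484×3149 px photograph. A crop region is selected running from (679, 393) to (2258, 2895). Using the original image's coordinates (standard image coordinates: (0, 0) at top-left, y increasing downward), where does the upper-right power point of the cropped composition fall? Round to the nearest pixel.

Crop width = 2258 − 679 = 1579 px; one third is 526.33 px.
Crop height = 2895 − 393 = 2502 px; one third is 834.00 px.
The upper-right point is two-thirds across and one-third down within the crop:
x = 679 + 2 × 526.33 ≈ 1732; y = 393 + 1 × 834.00 ≈ 1227.

x = 1732 px, y = 1227 px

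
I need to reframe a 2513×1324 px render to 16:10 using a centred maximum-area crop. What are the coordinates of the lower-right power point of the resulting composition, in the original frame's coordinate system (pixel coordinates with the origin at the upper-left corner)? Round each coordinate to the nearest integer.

x = 1610 px, y = 883 px

2513/1324 > 16/10, so the 16:10 crop keeps the full height 1324 and trims width to 1324 × 16/10 = 2118.40 px.
Left offset = (2513 − 2118.40)/2 = 197.30 px; top offset = 0.
Lower-right is two-thirds across and two-thirds down within the crop:
x = 197.30 + 2 × 2118.40/3 ≈ 1610; y = 0.00 + 2 × 1324.00/3 ≈ 883.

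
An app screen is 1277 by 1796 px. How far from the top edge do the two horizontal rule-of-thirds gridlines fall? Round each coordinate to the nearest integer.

1796 / 3 = 598.67, so the horizontal lines sit at one and two thirds of 1796.

y = 599 px and y = 1197 px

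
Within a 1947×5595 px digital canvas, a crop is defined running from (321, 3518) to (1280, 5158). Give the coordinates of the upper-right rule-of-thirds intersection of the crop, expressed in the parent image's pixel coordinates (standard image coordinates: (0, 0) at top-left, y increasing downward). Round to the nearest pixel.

x = 960 px, y = 4065 px

Crop width = 1280 − 321 = 959 px; one third is 319.67 px.
Crop height = 5158 − 3518 = 1640 px; one third is 546.67 px.
The upper-right point is two-thirds across and one-third down within the crop:
x = 321 + 2 × 319.67 ≈ 960; y = 3518 + 1 × 546.67 ≈ 4065.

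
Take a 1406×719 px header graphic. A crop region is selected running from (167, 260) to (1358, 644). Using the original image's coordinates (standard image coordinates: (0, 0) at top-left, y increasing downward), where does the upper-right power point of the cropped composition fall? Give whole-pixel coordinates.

(961, 388)

Crop width = 1358 − 167 = 1191 px; one third is 397.00 px.
Crop height = 644 − 260 = 384 px; one third is 128.00 px.
The upper-right point is two-thirds across and one-third down within the crop:
x = 167 + 2 × 397.00 ≈ 961; y = 260 + 1 × 128.00 ≈ 388.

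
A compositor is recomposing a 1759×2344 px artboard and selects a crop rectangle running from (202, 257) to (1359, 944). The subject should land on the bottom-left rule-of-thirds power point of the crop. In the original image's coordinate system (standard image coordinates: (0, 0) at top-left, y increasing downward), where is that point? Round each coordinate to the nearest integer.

x = 588 px, y = 715 px

Crop width = 1359 − 202 = 1157 px; one third is 385.67 px.
Crop height = 944 − 257 = 687 px; one third is 229.00 px.
The bottom-left point is one-third across and two-thirds down within the crop:
x = 202 + 1 × 385.67 ≈ 588; y = 257 + 2 × 229.00 ≈ 715.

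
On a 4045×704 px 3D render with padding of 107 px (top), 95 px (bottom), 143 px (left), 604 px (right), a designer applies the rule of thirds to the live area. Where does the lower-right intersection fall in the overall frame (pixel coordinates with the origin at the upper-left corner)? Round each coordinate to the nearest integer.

Content width = 4045 − 143 − 604 = 3298 px; content height = 704 − 107 − 95 = 502 px.
Lower-right is two-thirds across and two-thirds down within the live area.
x = 143 + 2 × 3298/3 = 143 + 2198.67 ≈ 2342
y = 107 + 2 × 502/3 = 107 + 334.67 ≈ 442

x = 2342 px, y = 442 px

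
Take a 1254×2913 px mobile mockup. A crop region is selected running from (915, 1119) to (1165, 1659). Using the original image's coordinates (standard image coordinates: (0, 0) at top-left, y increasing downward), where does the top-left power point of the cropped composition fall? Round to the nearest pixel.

(998, 1299)

Crop width = 1165 − 915 = 250 px; one third is 83.33 px.
Crop height = 1659 − 1119 = 540 px; one third is 180.00 px.
The top-left point is one-third across and one-third down within the crop:
x = 915 + 1 × 83.33 ≈ 998; y = 1119 + 1 × 180.00 ≈ 1299.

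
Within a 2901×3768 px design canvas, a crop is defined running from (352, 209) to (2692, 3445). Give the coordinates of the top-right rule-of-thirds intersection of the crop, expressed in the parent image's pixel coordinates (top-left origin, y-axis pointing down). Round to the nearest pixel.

Crop width = 2692 − 352 = 2340 px; one third is 780.00 px.
Crop height = 3445 − 209 = 3236 px; one third is 1078.67 px.
The top-right point is two-thirds across and one-third down within the crop:
x = 352 + 2 × 780.00 ≈ 1912; y = 209 + 1 × 1078.67 ≈ 1288.

x = 1912 px, y = 1288 px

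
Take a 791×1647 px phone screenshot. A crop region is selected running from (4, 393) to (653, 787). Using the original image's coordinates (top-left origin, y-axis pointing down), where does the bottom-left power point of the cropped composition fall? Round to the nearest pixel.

Crop width = 653 − 4 = 649 px; one third is 216.33 px.
Crop height = 787 − 393 = 394 px; one third is 131.33 px.
The bottom-left point is one-third across and two-thirds down within the crop:
x = 4 + 1 × 216.33 ≈ 220; y = 393 + 2 × 131.33 ≈ 656.

(220, 656)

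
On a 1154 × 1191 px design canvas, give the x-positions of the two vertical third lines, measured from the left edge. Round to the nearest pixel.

x = 385 px and x = 769 px

1154 / 3 = 384.67, so the vertical lines sit at one and two thirds of 1154.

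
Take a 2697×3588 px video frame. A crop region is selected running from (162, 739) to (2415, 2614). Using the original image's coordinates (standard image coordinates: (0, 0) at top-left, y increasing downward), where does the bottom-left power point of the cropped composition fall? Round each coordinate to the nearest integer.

(913, 1989)

Crop width = 2415 − 162 = 2253 px; one third is 751.00 px.
Crop height = 2614 − 739 = 1875 px; one third is 625.00 px.
The bottom-left point is one-third across and two-thirds down within the crop:
x = 162 + 1 × 751.00 ≈ 913; y = 739 + 2 × 625.00 ≈ 1989.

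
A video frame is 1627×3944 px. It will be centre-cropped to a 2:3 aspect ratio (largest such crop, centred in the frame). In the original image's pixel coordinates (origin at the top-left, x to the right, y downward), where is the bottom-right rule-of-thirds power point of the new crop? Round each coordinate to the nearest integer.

1627/3944 < 2/3, so the 2:3 crop keeps the full width 1627 and trims height to 1627 × 3/2 = 2440.50 px.
Top offset = (3944 − 2440.50)/2 = 751.75 px; left offset = 0.
Bottom-right is two-thirds across and two-thirds down within the crop:
x = 0.00 + 2 × 1627.00/3 ≈ 1085; y = 751.75 + 2 × 2440.50/3 ≈ 2379.

x = 1085 px, y = 2379 px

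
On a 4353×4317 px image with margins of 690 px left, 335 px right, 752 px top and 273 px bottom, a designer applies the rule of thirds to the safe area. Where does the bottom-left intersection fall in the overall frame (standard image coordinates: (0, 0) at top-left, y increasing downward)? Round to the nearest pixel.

Content width = 4353 − 690 − 335 = 3328 px; content height = 4317 − 752 − 273 = 3292 px.
Bottom-left is one-third across and two-thirds down within the safe area.
x = 690 + 1 × 3328/3 = 690 + 1109.33 ≈ 1799
y = 752 + 2 × 3292/3 = 752 + 2194.67 ≈ 2947

(1799, 2947)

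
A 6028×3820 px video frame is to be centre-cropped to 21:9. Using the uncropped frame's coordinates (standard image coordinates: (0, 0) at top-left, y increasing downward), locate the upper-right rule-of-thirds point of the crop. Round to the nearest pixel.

x = 4019 px, y = 1479 px

6028/3820 < 21/9, so the 21:9 crop keeps the full width 6028 and trims height to 6028 × 9/21 = 2583.43 px.
Top offset = (3820 − 2583.43)/2 = 618.29 px; left offset = 0.
Upper-right is two-thirds across and one-third down within the crop:
x = 0.00 + 2 × 6028.00/3 ≈ 4019; y = 618.29 + 1 × 2583.43/3 ≈ 1479.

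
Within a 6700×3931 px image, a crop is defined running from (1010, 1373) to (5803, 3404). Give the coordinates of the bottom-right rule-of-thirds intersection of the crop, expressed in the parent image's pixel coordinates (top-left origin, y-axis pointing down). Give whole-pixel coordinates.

Crop width = 5803 − 1010 = 4793 px; one third is 1597.67 px.
Crop height = 3404 − 1373 = 2031 px; one third is 677.00 px.
The bottom-right point is two-thirds across and two-thirds down within the crop:
x = 1010 + 2 × 1597.67 ≈ 4205; y = 1373 + 2 × 677.00 ≈ 2727.

x = 4205 px, y = 2727 px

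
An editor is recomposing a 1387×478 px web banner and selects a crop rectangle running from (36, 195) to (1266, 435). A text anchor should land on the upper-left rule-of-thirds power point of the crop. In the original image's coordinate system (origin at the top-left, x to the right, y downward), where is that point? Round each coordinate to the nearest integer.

(446, 275)

Crop width = 1266 − 36 = 1230 px; one third is 410.00 px.
Crop height = 435 − 195 = 240 px; one third is 80.00 px.
The upper-left point is one-third across and one-third down within the crop:
x = 36 + 1 × 410.00 ≈ 446; y = 195 + 1 × 80.00 ≈ 275.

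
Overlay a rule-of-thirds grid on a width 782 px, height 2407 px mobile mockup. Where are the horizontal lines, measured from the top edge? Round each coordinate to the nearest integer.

2407 / 3 = 802.33, so the horizontal lines sit at one and two thirds of 2407.

802 px and 1605 px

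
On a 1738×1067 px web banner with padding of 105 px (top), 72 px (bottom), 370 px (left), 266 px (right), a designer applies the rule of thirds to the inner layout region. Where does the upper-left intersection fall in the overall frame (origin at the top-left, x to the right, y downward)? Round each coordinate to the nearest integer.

(737, 402)

Content width = 1738 − 370 − 266 = 1102 px; content height = 1067 − 105 − 72 = 890 px.
Upper-left is one-third across and one-third down within the inner layout region.
x = 370 + 1 × 1102/3 = 370 + 367.33 ≈ 737
y = 105 + 1 × 890/3 = 105 + 296.67 ≈ 402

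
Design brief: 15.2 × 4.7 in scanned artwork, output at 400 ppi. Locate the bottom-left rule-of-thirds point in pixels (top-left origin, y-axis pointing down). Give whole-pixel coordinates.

In pixels the canvas is 15.2 × 400 = 6080 wide and 4.7 × 400 = 1880 tall.
The bottom-left point is one-third across and two-thirds down:
x = 1 × 6080/3 ≈ 2027; y = 2 × 1880/3 ≈ 1253.

x = 2027 px, y = 1253 px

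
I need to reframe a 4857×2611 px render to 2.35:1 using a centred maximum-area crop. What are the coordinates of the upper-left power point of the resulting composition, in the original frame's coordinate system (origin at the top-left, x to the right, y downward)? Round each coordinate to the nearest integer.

4857/2611 < 2.35/1, so the 2.35:1 crop keeps the full width 4857 and trims height to 4857 × 1/2.35 = 2066.81 px.
Top offset = (2611 − 2066.81)/2 = 272.10 px; left offset = 0.
Upper-left is one-third across and one-third down within the crop:
x = 0.00 + 1 × 4857.00/3 ≈ 1619; y = 272.10 + 1 × 2066.81/3 ≈ 961.

x = 1619 px, y = 961 px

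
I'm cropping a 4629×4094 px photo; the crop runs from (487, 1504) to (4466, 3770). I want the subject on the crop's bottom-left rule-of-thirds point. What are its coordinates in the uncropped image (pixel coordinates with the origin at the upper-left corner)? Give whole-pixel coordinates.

Crop width = 4466 − 487 = 3979 px; one third is 1326.33 px.
Crop height = 3770 − 1504 = 2266 px; one third is 755.33 px.
The bottom-left point is one-third across and two-thirds down within the crop:
x = 487 + 1 × 1326.33 ≈ 1813; y = 1504 + 2 × 755.33 ≈ 3015.

x = 1813 px, y = 3015 px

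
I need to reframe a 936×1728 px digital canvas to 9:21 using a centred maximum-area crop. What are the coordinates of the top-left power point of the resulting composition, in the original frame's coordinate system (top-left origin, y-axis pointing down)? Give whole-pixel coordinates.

936/1728 > 9/21, so the 9:21 crop keeps the full height 1728 and trims width to 1728 × 9/21 = 740.57 px.
Left offset = (936 − 740.57)/2 = 97.71 px; top offset = 0.
Top-left is one-third across and one-third down within the crop:
x = 97.71 + 1 × 740.57/3 ≈ 345; y = 0.00 + 1 × 1728.00/3 ≈ 576.

(345, 576)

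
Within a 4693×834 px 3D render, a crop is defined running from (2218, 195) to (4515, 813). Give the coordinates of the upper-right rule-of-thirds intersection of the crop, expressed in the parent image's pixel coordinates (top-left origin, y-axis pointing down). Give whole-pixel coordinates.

Crop width = 4515 − 2218 = 2297 px; one third is 765.67 px.
Crop height = 813 − 195 = 618 px; one third is 206.00 px.
The upper-right point is two-thirds across and one-third down within the crop:
x = 2218 + 2 × 765.67 ≈ 3749; y = 195 + 1 × 206.00 ≈ 401.

(3749, 401)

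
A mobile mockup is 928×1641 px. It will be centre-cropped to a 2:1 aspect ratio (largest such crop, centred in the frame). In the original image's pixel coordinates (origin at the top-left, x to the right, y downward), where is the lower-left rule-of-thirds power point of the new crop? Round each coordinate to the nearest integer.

(309, 898)

928/1641 < 2/1, so the 2:1 crop keeps the full width 928 and trims height to 928 × 1/2 = 464.00 px.
Top offset = (1641 − 464.00)/2 = 588.50 px; left offset = 0.
Lower-left is one-third across and two-thirds down within the crop:
x = 0.00 + 1 × 928.00/3 ≈ 309; y = 588.50 + 2 × 464.00/3 ≈ 898.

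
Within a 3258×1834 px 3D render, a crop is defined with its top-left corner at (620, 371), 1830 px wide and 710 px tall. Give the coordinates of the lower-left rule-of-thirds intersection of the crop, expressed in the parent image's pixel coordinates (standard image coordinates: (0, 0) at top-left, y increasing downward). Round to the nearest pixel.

One third of the crop width 1830 is 610.00 px.
One third of the crop height 710 is 236.67 px.
The lower-left point is one-third across and two-thirds down within the crop:
x = 620 + 1 × 610.00 ≈ 1230; y = 371 + 2 × 236.67 ≈ 844.

(1230, 844)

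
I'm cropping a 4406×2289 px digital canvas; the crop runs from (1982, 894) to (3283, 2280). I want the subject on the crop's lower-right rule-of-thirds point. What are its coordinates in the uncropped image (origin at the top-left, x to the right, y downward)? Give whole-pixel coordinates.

Crop width = 3283 − 1982 = 1301 px; one third is 433.67 px.
Crop height = 2280 − 894 = 1386 px; one third is 462.00 px.
The lower-right point is two-thirds across and two-thirds down within the crop:
x = 1982 + 2 × 433.67 ≈ 2849; y = 894 + 2 × 462.00 ≈ 1818.

x = 2849 px, y = 1818 px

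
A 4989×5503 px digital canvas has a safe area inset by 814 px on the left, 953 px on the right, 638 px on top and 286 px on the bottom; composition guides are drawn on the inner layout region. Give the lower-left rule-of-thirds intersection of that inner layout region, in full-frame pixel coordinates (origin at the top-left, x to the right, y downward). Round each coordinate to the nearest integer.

Content width = 4989 − 814 − 953 = 3222 px; content height = 5503 − 638 − 286 = 4579 px.
Lower-left is one-third across and two-thirds down within the inner layout region.
x = 814 + 1 × 3222/3 = 814 + 1074.00 ≈ 1888
y = 638 + 2 × 4579/3 = 638 + 3052.67 ≈ 3691

x = 1888 px, y = 3691 px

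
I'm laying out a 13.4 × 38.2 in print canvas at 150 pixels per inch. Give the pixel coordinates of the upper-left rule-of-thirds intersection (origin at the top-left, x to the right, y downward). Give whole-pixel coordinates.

In pixels the canvas is 13.4 × 150 = 2010 wide and 38.2 × 150 = 5730 tall.
The upper-left point is one-third across and one-third down:
x = 1 × 2010/3 ≈ 670; y = 1 × 5730/3 ≈ 1910.

(670, 1910)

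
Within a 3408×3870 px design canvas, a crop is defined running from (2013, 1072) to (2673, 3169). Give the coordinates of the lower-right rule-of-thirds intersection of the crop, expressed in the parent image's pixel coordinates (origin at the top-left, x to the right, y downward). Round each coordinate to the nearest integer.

(2453, 2470)

Crop width = 2673 − 2013 = 660 px; one third is 220.00 px.
Crop height = 3169 − 1072 = 2097 px; one third is 699.00 px.
The lower-right point is two-thirds across and two-thirds down within the crop:
x = 2013 + 2 × 220.00 ≈ 2453; y = 1072 + 2 × 699.00 ≈ 2470.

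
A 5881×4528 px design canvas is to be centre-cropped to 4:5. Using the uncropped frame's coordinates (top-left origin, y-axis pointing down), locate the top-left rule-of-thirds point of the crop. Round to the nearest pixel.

5881/4528 > 4/5, so the 4:5 crop keeps the full height 4528 and trims width to 4528 × 4/5 = 3622.40 px.
Left offset = (5881 − 3622.40)/2 = 1129.30 px; top offset = 0.
Top-left is one-third across and one-third down within the crop:
x = 1129.30 + 1 × 3622.40/3 ≈ 2337; y = 0.00 + 1 × 4528.00/3 ≈ 1509.

(2337, 1509)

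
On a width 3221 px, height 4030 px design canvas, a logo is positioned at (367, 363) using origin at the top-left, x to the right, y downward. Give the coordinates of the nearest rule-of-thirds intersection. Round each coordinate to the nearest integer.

Third lines: x ∈ {1074, 2147}, y ∈ {1343, 2687}.
367 is closer to x = 1074; 363 is closer to y = 1343.
So the nearest intersection is the upper-left power point.

(1074, 1343)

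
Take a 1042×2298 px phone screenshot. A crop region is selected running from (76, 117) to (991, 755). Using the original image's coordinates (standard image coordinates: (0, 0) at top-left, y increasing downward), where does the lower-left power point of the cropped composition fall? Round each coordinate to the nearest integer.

x = 381 px, y = 542 px

Crop width = 991 − 76 = 915 px; one third is 305.00 px.
Crop height = 755 − 117 = 638 px; one third is 212.67 px.
The lower-left point is one-third across and two-thirds down within the crop:
x = 76 + 1 × 305.00 ≈ 381; y = 117 + 2 × 212.67 ≈ 542.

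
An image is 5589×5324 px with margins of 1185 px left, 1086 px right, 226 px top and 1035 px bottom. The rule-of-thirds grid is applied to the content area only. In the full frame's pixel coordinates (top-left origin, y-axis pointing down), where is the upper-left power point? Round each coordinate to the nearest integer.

Content width = 5589 − 1185 − 1086 = 3318 px; content height = 5324 − 226 − 1035 = 4063 px.
Upper-left is one-third across and one-third down within the content area.
x = 1185 + 1 × 3318/3 = 1185 + 1106.00 ≈ 2291
y = 226 + 1 × 4063/3 = 226 + 1354.33 ≈ 1580

(2291, 1580)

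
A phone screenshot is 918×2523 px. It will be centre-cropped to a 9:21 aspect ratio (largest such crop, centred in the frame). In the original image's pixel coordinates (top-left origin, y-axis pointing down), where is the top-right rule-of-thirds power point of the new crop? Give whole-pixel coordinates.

918/2523 < 9/21, so the 9:21 crop keeps the full width 918 and trims height to 918 × 21/9 = 2142.00 px.
Top offset = (2523 − 2142.00)/2 = 190.50 px; left offset = 0.
Top-right is two-thirds across and one-third down within the crop:
x = 0.00 + 2 × 918.00/3 ≈ 612; y = 190.50 + 1 × 2142.00/3 ≈ 905.

x = 612 px, y = 905 px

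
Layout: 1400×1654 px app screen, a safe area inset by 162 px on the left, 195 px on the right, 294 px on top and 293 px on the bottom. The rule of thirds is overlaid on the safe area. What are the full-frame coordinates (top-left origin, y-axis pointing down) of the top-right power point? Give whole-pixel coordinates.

Content width = 1400 − 162 − 195 = 1043 px; content height = 1654 − 294 − 293 = 1067 px.
Top-right is two-thirds across and one-third down within the safe area.
x = 162 + 2 × 1043/3 = 162 + 695.33 ≈ 857
y = 294 + 1 × 1067/3 = 294 + 355.67 ≈ 650

(857, 650)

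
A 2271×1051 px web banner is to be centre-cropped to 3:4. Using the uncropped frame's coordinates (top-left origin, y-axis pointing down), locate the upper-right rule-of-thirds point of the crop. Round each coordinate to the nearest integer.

2271/1051 > 3/4, so the 3:4 crop keeps the full height 1051 and trims width to 1051 × 3/4 = 788.25 px.
Left offset = (2271 − 788.25)/2 = 741.38 px; top offset = 0.
Upper-right is two-thirds across and one-third down within the crop:
x = 741.38 + 2 × 788.25/3 ≈ 1267; y = 0.00 + 1 × 1051.00/3 ≈ 350.

x = 1267 px, y = 350 px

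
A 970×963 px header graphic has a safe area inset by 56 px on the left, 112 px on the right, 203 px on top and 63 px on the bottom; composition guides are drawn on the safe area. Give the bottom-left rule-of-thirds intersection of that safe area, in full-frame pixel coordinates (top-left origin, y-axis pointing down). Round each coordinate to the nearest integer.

(323, 668)

Content width = 970 − 56 − 112 = 802 px; content height = 963 − 203 − 63 = 697 px.
Bottom-left is one-third across and two-thirds down within the safe area.
x = 56 + 1 × 802/3 = 56 + 267.33 ≈ 323
y = 203 + 2 × 697/3 = 203 + 464.67 ≈ 668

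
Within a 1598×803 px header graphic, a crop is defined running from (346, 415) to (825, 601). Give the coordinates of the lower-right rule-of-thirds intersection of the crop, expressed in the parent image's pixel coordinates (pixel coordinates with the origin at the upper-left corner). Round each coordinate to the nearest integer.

Crop width = 825 − 346 = 479 px; one third is 159.67 px.
Crop height = 601 − 415 = 186 px; one third is 62.00 px.
The lower-right point is two-thirds across and two-thirds down within the crop:
x = 346 + 2 × 159.67 ≈ 665; y = 415 + 2 × 62.00 ≈ 539.

x = 665 px, y = 539 px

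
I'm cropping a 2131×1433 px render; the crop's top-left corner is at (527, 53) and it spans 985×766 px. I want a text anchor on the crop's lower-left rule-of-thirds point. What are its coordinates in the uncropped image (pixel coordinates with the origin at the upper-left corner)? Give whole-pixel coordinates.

One third of the crop width 985 is 328.33 px.
One third of the crop height 766 is 255.33 px.
The lower-left point is one-third across and two-thirds down within the crop:
x = 527 + 1 × 328.33 ≈ 855; y = 53 + 2 × 255.33 ≈ 564.

(855, 564)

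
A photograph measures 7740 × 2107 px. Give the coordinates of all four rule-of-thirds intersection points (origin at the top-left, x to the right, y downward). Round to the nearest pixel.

One third of 7740 is 2580; one third of 2107 is 702.33.
Vertical third lines at x = 2580 and x = 5160; horizontal third lines at y = 702 and y = 1405.

(2580, 702), (5160, 702), (2580, 1405), (5160, 1405)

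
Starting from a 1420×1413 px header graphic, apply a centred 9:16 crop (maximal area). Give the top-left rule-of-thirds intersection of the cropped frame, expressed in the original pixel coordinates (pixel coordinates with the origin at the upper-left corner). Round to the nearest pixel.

x = 578 px, y = 471 px

1420/1413 > 9/16, so the 9:16 crop keeps the full height 1413 and trims width to 1413 × 9/16 = 794.81 px.
Left offset = (1420 − 794.81)/2 = 312.59 px; top offset = 0.
Top-left is one-third across and one-third down within the crop:
x = 312.59 + 1 × 794.81/3 ≈ 578; y = 0.00 + 1 × 1413.00/3 ≈ 471.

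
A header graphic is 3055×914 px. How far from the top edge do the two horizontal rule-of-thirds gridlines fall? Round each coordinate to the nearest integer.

914 / 3 = 304.67, so the horizontal lines sit at one and two thirds of 914.

305 px and 609 px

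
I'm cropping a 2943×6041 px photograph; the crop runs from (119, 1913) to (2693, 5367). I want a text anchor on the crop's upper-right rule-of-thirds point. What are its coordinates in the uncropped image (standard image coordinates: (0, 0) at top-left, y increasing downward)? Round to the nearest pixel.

Crop width = 2693 − 119 = 2574 px; one third is 858.00 px.
Crop height = 5367 − 1913 = 3454 px; one third is 1151.33 px.
The upper-right point is two-thirds across and one-third down within the crop:
x = 119 + 2 × 858.00 ≈ 1835; y = 1913 + 1 × 1151.33 ≈ 3064.

(1835, 3064)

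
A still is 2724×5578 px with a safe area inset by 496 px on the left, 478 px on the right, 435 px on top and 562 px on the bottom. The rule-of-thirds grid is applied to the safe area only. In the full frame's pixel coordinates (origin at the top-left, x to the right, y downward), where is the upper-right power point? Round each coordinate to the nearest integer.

Content width = 2724 − 496 − 478 = 1750 px; content height = 5578 − 435 − 562 = 4581 px.
Upper-right is two-thirds across and one-third down within the safe area.
x = 496 + 2 × 1750/3 = 496 + 1166.67 ≈ 1663
y = 435 + 1 × 4581/3 = 435 + 1527.00 ≈ 1962

x = 1663 px, y = 1962 px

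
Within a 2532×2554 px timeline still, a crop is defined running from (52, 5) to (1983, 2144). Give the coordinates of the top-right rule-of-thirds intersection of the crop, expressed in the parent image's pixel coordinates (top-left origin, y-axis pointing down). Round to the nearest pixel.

x = 1339 px, y = 718 px

Crop width = 1983 − 52 = 1931 px; one third is 643.67 px.
Crop height = 2144 − 5 = 2139 px; one third is 713.00 px.
The top-right point is two-thirds across and one-third down within the crop:
x = 52 + 2 × 643.67 ≈ 1339; y = 5 + 1 × 713.00 ≈ 718.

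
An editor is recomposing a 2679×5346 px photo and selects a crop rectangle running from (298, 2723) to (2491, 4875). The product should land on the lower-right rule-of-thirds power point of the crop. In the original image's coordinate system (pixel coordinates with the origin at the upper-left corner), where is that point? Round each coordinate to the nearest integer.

Crop width = 2491 − 298 = 2193 px; one third is 731.00 px.
Crop height = 4875 − 2723 = 2152 px; one third is 717.33 px.
The lower-right point is two-thirds across and two-thirds down within the crop:
x = 298 + 2 × 731.00 ≈ 1760; y = 2723 + 2 × 717.33 ≈ 4158.

x = 1760 px, y = 4158 px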